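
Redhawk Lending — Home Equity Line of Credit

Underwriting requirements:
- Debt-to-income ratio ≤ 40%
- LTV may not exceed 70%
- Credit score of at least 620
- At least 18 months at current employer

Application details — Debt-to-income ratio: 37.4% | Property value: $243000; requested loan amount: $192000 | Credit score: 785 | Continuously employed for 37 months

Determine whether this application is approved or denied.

Denied

Debt-to-income 37.4% vs 40% cap — pass
LTV: 192,000 ÷ 243,000 = 79%, exceeds 70% cap
Credit score 785 ≥ 620 (meets)
Employment 37 ≥ 18 months
Fails on LTV.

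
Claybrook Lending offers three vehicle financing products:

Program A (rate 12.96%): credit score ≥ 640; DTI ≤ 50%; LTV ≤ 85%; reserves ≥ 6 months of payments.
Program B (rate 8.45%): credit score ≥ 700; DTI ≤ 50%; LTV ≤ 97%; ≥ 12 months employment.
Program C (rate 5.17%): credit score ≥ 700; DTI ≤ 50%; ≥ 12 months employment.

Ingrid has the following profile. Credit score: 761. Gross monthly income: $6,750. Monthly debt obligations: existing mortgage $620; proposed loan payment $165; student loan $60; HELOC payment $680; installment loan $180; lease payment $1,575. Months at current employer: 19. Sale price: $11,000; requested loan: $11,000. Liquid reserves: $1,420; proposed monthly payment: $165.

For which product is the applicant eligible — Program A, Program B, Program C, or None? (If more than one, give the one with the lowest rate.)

Total debts = (620 + 165 + 60 + 680 + 180 + 1,575) = 3,280; DTI = 3,280/6,750 = 48.6%.
LTV = 11,000/11,000 = 100%.
Reserves = 1,420/165 = 8.6 months.
Program A: score 761 ≥ 640; DTI 48.6% ≤ 50%; LTV 100% > 85%; reserves 8.6 ≥ 6 mo → does not qualify.
Program B: score 761 ≥ 700; DTI 48.6% ≤ 50%; LTV 100% > 97%; employment 19 ≥ 12 mo → does not qualify.
Program C: score 761 ≥ 700; DTI 48.6% ≤ 50%; employment 19 ≥ 12 mo → qualifies.

Program C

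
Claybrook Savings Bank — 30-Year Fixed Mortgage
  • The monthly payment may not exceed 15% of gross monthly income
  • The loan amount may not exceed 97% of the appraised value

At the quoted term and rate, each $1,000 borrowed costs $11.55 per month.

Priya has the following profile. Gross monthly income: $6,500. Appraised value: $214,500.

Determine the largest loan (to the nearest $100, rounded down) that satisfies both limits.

Payment cap: 15% × $6,500 = $975/month.
At $11.55 per $1,000, that supports 975/11.55 × 1,000 ≈ $84,415 → $84,400.
LTV cap: 97% × $214,500 = $208,065 → $208,000.
Binding constraint: payment-to-income.

$84,400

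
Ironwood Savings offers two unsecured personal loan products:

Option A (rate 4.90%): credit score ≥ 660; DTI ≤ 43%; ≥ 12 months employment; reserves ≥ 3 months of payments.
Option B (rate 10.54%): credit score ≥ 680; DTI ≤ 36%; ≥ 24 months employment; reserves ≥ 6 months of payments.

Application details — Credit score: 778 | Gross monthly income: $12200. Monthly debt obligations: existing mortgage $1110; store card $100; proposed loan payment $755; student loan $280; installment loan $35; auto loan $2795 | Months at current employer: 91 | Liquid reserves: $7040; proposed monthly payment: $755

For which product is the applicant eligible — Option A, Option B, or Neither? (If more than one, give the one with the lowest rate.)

Total debts = (1,110 + 100 + 755 + 280 + 35 + 2,795) = 5,075; DTI = 5,075/12,200 = 41.6%.
Reserves = 7,040/755 = 9.3 months.
Option A: score 778 ≥ 660; DTI 41.6% ≤ 43%; employment 91 ≥ 12 mo; reserves 9.3 ≥ 3 mo → qualifies.
Option B: score 778 ≥ 680; DTI 41.6% > 36%; employment 91 ≥ 24 mo; reserves 9.3 ≥ 6 mo → does not qualify.

Option A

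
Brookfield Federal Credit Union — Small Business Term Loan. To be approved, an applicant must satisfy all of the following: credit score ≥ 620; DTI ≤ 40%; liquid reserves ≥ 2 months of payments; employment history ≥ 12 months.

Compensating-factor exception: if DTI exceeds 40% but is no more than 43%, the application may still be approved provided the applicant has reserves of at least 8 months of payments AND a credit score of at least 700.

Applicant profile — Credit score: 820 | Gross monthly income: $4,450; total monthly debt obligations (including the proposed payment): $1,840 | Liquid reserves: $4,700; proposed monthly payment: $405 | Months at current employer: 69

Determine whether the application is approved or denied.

Approved

Credit score 820 ≥ 620 (meets base)
DTI: 1,840 ÷ 4,450 = 41.3%, over the 40% base limit.
Reserves = 4,700/405 = 11.6 months ≥ 2
Employment 69 ≥ 12 months
41.3% falls in the override range (40%–43%), so the compensating-factor test applies.
Override check — reserves: 11.6 mo (ok); score: 820 (ok).
Both override conditions satisfied; DTI exception granted.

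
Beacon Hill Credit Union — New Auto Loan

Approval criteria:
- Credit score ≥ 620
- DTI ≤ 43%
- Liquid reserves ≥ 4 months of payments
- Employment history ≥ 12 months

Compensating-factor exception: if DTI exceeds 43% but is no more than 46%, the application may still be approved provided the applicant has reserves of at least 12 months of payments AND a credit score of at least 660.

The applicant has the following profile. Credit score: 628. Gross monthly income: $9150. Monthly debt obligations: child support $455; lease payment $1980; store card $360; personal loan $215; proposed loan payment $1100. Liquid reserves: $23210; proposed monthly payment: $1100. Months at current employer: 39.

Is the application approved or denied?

Denied

Credit score 628 ≥ 620 (meets base)
Total debts = (455 + 1,980 + 360 + 215 + 1,100) = 4,110. DTI = 4,110/9,150 = 44.9% > 43% — standard DTI limit exceeded.
Reserves = 23,210/1,100 = 21.1 months ≥ 4
Employment 39 ≥ 12 months
44.9% falls in the override range (43%–46%), so the compensating-factor test applies.
Override check — reserves: 21.1 mo (ok); score: 628 (below 660).
Override conditions not both satisfied; exception does not apply.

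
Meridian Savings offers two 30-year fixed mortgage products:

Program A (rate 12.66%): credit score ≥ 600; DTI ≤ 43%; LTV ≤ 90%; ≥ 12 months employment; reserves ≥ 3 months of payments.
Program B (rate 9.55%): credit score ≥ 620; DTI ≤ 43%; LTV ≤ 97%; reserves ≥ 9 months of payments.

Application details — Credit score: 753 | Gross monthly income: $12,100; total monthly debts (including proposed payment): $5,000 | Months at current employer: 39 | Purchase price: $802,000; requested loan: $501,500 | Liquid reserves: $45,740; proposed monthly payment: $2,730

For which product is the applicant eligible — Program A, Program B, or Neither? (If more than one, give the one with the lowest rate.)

Program B

DTI = 5,000/12,100 = 41.3%.
LTV = 501,500/802,000 = 62.5%.
Reserves = 45,740/2,730 = 16.8 months.
Program A: score 753 ≥ 600; DTI 41.3% ≤ 43%; LTV 62.5% ≤ 90%; employment 39 ≥ 12 mo; reserves 16.8 ≥ 3 mo → qualifies.
Program B: score 753 ≥ 620; DTI 41.3% ≤ 43%; LTV 62.5% ≤ 97%; reserves 16.8 ≥ 9 mo → qualifies.
Qualifying: Program A, Program B. Lowest rate is 9.55% → Program B.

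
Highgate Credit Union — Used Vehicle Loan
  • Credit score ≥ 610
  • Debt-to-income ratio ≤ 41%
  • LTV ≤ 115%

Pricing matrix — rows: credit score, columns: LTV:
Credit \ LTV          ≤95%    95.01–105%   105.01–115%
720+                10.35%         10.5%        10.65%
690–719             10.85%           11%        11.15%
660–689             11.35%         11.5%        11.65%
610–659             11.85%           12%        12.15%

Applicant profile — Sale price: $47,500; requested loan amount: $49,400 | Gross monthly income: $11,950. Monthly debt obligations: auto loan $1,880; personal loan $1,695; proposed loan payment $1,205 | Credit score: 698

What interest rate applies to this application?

Credit score 698 ≥ 610; Total monthly debts = (1,880 + 1,695 + 1,205) = 4,780. DTI = 4,780/11,950 = 40% ≤ 41%
LTV = 49,400/47,500 = 104% ≤ 115%
Row: 698 falls in 690–719. Column: 104% falls in 95.01–105%. Rate = 11%.

11%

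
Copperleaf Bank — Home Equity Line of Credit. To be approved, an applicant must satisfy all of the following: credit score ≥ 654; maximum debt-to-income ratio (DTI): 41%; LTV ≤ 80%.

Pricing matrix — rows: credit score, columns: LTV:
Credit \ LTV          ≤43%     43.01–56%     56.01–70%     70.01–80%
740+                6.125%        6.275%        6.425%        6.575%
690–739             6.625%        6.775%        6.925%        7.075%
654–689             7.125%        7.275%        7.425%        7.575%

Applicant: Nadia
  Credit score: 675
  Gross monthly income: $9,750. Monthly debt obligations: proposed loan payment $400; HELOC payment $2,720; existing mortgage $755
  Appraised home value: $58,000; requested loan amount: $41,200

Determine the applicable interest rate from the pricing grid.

Credit score 675 ≥ 654; Total monthly debts = (400 + 2,720 + 755) = 3,875. DTI = 3,875/9,750 = 39.7% ≤ 41%
LTV = 41,200/58,000 = 71% ≤ 80%
Credit 675 → row 654–689; LTV 71% → column 70.01–80%. Grid cell → 7.575%.

7.575%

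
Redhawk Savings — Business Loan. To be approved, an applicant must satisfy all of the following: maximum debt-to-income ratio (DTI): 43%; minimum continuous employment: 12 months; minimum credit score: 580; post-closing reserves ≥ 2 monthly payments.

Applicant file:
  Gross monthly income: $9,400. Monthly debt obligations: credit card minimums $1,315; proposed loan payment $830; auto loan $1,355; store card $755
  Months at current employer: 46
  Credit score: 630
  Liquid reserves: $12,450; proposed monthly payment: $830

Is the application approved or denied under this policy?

Denied

Total monthly debts = (1,315 + 830 + 1,355 + 755) = 4,255. DTI = 4,255/9,400 = 45.3% > 43%
Employment 46 ≥ 12 months
Credit score 630 ≥ 580 (meets)
Reserves = 12,450/830 = 15.0 months ≥ 2
Fails on DTI.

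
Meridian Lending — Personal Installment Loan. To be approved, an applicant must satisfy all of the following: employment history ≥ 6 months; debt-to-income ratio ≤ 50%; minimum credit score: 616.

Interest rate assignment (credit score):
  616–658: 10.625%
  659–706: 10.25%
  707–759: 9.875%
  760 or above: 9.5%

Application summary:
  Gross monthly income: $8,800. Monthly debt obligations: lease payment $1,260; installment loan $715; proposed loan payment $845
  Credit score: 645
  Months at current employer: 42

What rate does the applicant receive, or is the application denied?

Credit score 645 ≥ 616 (meets minimum)
Employment 42 ≥ 6 months
Total monthly debts = (1,260 + 715 + 845) = 2,820. DTI: 2,820 ÷ 8,800 = 32%, within the 50% cap
All requirements met. Score 645 falls in the 616–658 tier → 10.625%.

Approved at 10.625%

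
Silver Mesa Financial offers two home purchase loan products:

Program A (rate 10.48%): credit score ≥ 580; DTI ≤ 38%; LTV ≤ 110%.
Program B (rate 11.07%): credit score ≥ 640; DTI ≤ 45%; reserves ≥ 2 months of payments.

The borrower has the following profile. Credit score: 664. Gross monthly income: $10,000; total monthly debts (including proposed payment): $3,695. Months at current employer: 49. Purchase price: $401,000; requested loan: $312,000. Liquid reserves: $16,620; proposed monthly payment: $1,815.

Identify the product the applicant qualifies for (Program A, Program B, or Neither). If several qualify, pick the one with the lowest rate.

DTI = 3,695/10,000 = 37%.
LTV = 312,000/401,000 = 77.8%.
Reserves = 16,620/1,815 = 9.2 months.
Program A: score 664 ≥ 580; DTI 37% ≤ 38%; LTV 77.8% ≤ 110% → qualifies.
Program B: score 664 ≥ 640; DTI 37% ≤ 45%; reserves 9.2 ≥ 2 mo → qualifies.
Qualifying: Program A, Program B. Lowest rate is 10.48% → Program A.

Program A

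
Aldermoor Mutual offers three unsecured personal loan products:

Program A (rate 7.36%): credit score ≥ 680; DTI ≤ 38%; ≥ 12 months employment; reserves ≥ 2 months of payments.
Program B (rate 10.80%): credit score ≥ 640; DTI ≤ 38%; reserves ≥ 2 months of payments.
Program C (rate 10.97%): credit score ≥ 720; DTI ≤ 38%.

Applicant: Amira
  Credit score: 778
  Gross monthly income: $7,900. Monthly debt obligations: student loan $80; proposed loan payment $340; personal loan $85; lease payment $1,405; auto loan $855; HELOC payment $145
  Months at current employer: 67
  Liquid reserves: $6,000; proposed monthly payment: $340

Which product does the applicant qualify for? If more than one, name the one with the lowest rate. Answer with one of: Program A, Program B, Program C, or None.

Program A

Total debts = (80 + 340 + 85 + 1,405 + 855 + 145) = 2,910; DTI = 2,910/7,900 = 36.8%.
Reserves = 6,000/340 = 17.6 months.
Program A: score 778 ≥ 680; DTI 36.8% ≤ 38%; employment 67 ≥ 12 mo; reserves 17.6 ≥ 2 mo → qualifies.
Program B: score 778 ≥ 640; DTI 36.8% ≤ 38%; reserves 17.6 ≥ 2 mo → qualifies.
Program C: score 778 ≥ 720; DTI 36.8% ≤ 38% → qualifies.
Qualifying: Program A, Program B, Program C. Lowest rate is 7.36% → Program A.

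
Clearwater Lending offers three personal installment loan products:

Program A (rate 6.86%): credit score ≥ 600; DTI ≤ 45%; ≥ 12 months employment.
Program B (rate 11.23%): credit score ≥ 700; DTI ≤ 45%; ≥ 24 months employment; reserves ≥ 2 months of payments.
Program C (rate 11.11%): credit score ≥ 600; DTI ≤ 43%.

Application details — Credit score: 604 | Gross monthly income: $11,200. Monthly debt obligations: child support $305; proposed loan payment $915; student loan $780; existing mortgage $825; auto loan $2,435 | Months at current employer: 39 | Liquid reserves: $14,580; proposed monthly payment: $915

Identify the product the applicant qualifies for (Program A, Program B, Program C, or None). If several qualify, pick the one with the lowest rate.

Total debts = (305 + 915 + 780 + 825 + 2,435) = 5,260; DTI = 5,260/11,200 = 47%.
Reserves = 14,580/915 = 15.9 months.
Program A: score 604 ≥ 600; DTI 47% > 45%; employment 39 ≥ 12 mo → does not qualify.
Program B: score 604 < 700; DTI 47% > 45%; employment 39 ≥ 24 mo; reserves 15.9 ≥ 2 mo → does not qualify.
Program C: score 604 ≥ 600; DTI 47% > 43% → does not qualify.

None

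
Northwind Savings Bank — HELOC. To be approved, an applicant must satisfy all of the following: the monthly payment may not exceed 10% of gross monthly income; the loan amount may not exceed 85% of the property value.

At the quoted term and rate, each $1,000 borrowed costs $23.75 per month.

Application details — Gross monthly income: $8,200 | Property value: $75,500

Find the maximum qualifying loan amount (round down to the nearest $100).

Payment cap: 10% × $8,200 = $820/month.
At $23.75 per $1,000, that supports 820/23.75 × 1,000 ≈ $34,526 → $34,500.
LTV cap: 85% × $75,500 = $64,175 → $64,100.
Binding constraint: payment-to-income.

$34,500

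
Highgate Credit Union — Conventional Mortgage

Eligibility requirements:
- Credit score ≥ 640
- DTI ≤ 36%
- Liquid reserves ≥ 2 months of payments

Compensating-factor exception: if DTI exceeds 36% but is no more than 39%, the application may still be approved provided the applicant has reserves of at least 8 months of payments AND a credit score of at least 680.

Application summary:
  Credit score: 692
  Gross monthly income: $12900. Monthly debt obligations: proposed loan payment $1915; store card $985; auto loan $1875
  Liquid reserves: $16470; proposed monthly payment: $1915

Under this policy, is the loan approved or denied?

Credit score 692 ≥ 640 (meets base)
Total debts = (1,915 + 985 + 1,875) = 4,775. DTI = 4,775/12,900 = 37% > 36% — standard DTI limit exceeded.
Reserves: 16,470 ÷ 1,915 = 8.6 months (meets 2-month minimum)
DTI 37% is within the 36%–39% exception band; checking compensating factors.
Reserves 8.6 ≥ 8 months; credit score 692 ≥ 680.
Both override conditions satisfied; DTI exception granted.

Approved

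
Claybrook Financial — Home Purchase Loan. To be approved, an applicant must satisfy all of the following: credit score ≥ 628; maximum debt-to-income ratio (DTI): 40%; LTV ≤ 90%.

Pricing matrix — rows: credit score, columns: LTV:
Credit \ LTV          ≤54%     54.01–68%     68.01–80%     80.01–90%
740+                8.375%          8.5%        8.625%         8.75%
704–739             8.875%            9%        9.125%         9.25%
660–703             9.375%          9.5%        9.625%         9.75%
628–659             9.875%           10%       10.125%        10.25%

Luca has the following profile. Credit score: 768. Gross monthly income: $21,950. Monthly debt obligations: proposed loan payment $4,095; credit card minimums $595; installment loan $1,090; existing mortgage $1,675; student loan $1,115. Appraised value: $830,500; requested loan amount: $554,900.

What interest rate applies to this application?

8.5%

Credit score 768 ≥ 628; Total monthly debts = (4,095 + 595 + 1,090 + 1,675 + 1,115) = 8,570. Debt-to-income = 8,570/21,950 = 39% — meets 40% limit
LTV = 554,900/830,500 = 66.8% ≤ 90%
Row: 768 falls in 740+. Column: 66.8% falls in 54.01–68%. Rate = 8.5%.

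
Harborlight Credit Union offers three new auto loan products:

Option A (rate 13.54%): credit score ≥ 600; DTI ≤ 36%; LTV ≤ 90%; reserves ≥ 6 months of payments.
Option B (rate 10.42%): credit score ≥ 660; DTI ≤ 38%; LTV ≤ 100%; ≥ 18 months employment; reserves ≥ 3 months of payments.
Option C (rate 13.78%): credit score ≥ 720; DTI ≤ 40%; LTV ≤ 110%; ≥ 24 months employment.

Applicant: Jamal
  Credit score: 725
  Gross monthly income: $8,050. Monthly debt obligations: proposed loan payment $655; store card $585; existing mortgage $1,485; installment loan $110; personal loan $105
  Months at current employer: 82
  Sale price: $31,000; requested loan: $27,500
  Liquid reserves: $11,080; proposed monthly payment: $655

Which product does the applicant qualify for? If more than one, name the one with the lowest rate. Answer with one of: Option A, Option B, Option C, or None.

Option B

Total debts = (655 + 585 + 1,485 + 110 + 105) = 2,940; DTI = 2,940/8,050 = 36.5%.
LTV = 27,500/31,000 = 88.7%.
Reserves = 11,080/655 = 16.9 months.
Option A: score 725 ≥ 600; DTI 36.5% > 36%; LTV 88.7% ≤ 90%; reserves 16.9 ≥ 6 mo → does not qualify.
Option B: score 725 ≥ 660; DTI 36.5% ≤ 38%; LTV 88.7% ≤ 100%; employment 82 ≥ 18 mo; reserves 16.9 ≥ 3 mo → qualifies.
Option C: score 725 ≥ 720; DTI 36.5% ≤ 40%; LTV 88.7% ≤ 110%; employment 82 ≥ 24 mo → qualifies.
Qualifying: Option B, Option C. Lowest rate is 10.42% → Option B.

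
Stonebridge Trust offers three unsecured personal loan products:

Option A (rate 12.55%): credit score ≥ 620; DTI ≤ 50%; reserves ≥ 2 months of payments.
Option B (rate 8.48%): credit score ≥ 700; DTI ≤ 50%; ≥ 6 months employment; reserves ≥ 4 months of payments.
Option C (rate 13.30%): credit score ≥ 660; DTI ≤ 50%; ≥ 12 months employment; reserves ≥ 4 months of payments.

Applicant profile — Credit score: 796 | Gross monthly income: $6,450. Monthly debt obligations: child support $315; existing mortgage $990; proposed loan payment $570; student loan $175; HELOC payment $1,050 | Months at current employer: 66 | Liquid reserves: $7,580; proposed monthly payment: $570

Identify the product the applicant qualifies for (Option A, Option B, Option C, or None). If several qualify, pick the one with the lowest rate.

Option B

Total debts = (315 + 990 + 570 + 175 + 1,050) = 3,100; DTI = 3,100/6,450 = 48.1%.
Reserves = 7,580/570 = 13.3 months.
Option A: score 796 ≥ 620; DTI 48.1% ≤ 50%; reserves 13.3 ≥ 2 mo → qualifies.
Option B: score 796 ≥ 700; DTI 48.1% ≤ 50%; employment 66 ≥ 6 mo; reserves 13.3 ≥ 4 mo → qualifies.
Option C: score 796 ≥ 660; DTI 48.1% ≤ 50%; employment 66 ≥ 12 mo; reserves 13.3 ≥ 4 mo → qualifies.
Qualifying: Option A, Option B, Option C. Lowest rate is 8.48% → Option B.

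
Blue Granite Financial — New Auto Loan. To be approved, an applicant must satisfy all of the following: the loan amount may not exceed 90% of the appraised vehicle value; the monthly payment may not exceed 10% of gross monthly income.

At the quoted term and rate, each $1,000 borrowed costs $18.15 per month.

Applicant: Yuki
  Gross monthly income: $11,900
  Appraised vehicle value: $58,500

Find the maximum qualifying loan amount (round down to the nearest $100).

$52,600

Payment cap: 10% × $11,900 = $1,190/month.
At $18.15 per $1,000, that supports 1,190/18.15 × 1,000 ≈ $65,564 → $65,500.
LTV cap: 90% × $58,500 = $52,650 → $52,600.
Binding constraint: loan-to-value.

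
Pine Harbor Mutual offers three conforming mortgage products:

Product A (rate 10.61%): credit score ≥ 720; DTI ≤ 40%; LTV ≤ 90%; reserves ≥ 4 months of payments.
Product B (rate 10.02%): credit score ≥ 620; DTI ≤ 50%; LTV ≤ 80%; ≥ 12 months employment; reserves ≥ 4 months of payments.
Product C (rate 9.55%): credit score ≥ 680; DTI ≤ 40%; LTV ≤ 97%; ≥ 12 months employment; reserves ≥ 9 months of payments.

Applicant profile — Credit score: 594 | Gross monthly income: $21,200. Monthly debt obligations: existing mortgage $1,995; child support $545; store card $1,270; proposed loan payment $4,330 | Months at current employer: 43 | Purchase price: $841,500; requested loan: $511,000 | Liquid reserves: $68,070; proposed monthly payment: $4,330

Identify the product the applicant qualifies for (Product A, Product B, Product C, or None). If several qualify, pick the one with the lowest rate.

Total debts = (1,995 + 545 + 1,270 + 4,330) = 8,140; DTI = 8,140/21,200 = 38.4%.
LTV = 511,000/841,500 = 60.7%.
Reserves = 68,070/4,330 = 15.7 months.
Product A: score 594 < 720; DTI 38.4% ≤ 40%; LTV 60.7% ≤ 90%; reserves 15.7 ≥ 4 mo → does not qualify.
Product B: score 594 < 620; DTI 38.4% ≤ 50%; LTV 60.7% ≤ 80%; employment 43 ≥ 12 mo; reserves 15.7 ≥ 4 mo → does not qualify.
Product C: score 594 < 680; DTI 38.4% ≤ 40%; LTV 60.7% ≤ 97%; employment 43 ≥ 12 mo; reserves 15.7 ≥ 9 mo → does not qualify.

None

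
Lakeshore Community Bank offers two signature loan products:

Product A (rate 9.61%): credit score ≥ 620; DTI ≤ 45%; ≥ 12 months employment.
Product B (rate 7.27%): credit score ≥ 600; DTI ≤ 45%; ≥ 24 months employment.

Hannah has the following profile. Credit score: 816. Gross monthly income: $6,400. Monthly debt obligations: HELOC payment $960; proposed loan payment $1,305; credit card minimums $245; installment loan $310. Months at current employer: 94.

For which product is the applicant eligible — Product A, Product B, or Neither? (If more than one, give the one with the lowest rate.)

Product B

Total debts = (960 + 1,305 + 245 + 310) = 2,820; DTI = 2,820/6,400 = 44.1%.
Product A: score 816 ≥ 620; DTI 44.1% ≤ 45%; employment 94 ≥ 12 mo → qualifies.
Product B: score 816 ≥ 600; DTI 44.1% ≤ 45%; employment 94 ≥ 24 mo → qualifies.
Qualifying: Product A, Product B. Lowest rate is 7.27% → Product B.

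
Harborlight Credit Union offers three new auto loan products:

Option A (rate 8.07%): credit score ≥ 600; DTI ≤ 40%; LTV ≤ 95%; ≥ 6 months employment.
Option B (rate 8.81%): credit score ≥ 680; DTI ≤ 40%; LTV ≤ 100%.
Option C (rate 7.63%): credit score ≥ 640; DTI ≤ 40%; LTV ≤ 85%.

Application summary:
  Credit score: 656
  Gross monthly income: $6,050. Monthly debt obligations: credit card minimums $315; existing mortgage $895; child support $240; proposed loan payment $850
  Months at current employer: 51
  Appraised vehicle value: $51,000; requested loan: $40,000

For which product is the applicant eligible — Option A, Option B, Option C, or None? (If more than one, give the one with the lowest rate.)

Total debts = (315 + 895 + 240 + 850) = 2,300; DTI = 2,300/6,050 = 38%.
LTV = 40,000/51,000 = 78.4%.
Option A: score 656 ≥ 600; DTI 38% ≤ 40%; LTV 78.4% ≤ 95%; employment 51 ≥ 6 mo → qualifies.
Option B: score 656 < 680; DTI 38% ≤ 40%; LTV 78.4% ≤ 100% → does not qualify.
Option C: score 656 ≥ 640; DTI 38% ≤ 40%; LTV 78.4% ≤ 85% → qualifies.
Qualifying: Option A, Option C. Lowest rate is 7.63% → Option C.

Option C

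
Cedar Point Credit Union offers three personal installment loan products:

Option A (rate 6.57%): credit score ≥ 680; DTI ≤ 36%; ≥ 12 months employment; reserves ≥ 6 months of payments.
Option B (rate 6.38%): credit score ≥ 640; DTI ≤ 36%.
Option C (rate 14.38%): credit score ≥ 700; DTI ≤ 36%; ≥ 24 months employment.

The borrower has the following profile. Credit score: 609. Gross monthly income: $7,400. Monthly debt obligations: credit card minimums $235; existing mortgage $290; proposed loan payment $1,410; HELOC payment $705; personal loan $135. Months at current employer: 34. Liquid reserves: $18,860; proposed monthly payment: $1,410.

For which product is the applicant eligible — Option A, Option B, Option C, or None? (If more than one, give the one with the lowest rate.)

Total debts = (235 + 290 + 1,410 + 705 + 135) = 2,775; DTI = 2,775/7,400 = 37.5%.
Reserves = 18,860/1,410 = 13.4 months.
Option A: score 609 < 680; DTI 37.5% > 36%; employment 34 ≥ 12 mo; reserves 13.4 ≥ 6 mo → does not qualify.
Option B: score 609 < 640; DTI 37.5% > 36% → does not qualify.
Option C: score 609 < 700; DTI 37.5% > 36%; employment 34 ≥ 24 mo → does not qualify.

None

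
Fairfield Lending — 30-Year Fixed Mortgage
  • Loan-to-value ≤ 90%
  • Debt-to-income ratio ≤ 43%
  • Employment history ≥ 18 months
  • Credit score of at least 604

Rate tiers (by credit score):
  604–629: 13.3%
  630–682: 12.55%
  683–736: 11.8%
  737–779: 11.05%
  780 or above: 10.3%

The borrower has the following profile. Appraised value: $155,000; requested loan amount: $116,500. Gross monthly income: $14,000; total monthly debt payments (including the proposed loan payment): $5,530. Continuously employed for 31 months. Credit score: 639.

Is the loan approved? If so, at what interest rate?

Approved at 12.55%

Credit score 639 ≥ 604 (meets minimum)
Employment 31 ≥ 18 months
Loan-to-value = 116,500/155,000 = 75.2% — pass (90% max)
DTI: 5,530 ÷ 14,000 = 39.5%, within the 43% cap
All requirements met. Score 639 falls in the 630–682 tier → 12.55%.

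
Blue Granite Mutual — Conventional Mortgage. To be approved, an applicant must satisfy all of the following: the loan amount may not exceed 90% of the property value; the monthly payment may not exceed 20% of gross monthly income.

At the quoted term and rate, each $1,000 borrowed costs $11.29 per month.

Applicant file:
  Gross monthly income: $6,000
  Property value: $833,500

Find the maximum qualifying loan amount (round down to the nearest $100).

Payment cap: 20% × $6,000 = $1,200/month.
At $11.29 per $1,000, that supports 1,200/11.29 × 1,000 ≈ $106,288 → $106,200.
LTV cap: 90% × $833,500 = $750,150 → $750,100.
Binding constraint: payment-to-income.

$106,200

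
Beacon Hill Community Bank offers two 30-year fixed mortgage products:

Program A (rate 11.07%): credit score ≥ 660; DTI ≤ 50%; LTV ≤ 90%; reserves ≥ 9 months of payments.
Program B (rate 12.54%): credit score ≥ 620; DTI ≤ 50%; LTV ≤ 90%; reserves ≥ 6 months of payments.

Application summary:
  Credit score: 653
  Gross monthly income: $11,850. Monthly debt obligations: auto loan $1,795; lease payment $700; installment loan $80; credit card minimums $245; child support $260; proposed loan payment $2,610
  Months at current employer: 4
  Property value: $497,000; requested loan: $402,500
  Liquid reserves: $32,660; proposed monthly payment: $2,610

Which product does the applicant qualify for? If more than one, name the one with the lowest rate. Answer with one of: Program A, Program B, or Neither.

Total debts = (1,795 + 700 + 80 + 245 + 260 + 2,610) = 5,690; DTI = 5,690/11,850 = 48%.
LTV = 402,500/497,000 = 81%.
Reserves = 32,660/2,610 = 12.5 months.
Program A: score 653 < 660; DTI 48% ≤ 50%; LTV 81% ≤ 90%; reserves 12.5 ≥ 9 mo → does not qualify.
Program B: score 653 ≥ 620; DTI 48% ≤ 50%; LTV 81% ≤ 90%; reserves 12.5 ≥ 6 mo → qualifies.

Program B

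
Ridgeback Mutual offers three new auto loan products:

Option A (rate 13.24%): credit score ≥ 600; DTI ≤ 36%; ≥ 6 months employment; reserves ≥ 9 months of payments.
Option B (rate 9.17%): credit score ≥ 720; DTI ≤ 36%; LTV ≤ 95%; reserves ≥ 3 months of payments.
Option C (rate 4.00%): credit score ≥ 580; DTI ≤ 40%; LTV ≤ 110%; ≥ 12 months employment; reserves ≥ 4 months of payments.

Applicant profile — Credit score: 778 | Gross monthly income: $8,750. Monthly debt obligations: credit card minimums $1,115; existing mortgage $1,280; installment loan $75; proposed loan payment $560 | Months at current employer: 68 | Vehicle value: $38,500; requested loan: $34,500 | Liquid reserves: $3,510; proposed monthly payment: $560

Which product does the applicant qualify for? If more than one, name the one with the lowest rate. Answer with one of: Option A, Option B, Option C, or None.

Option C

Total debts = (1,115 + 1,280 + 75 + 560) = 3,030; DTI = 3,030/8,750 = 34.6%.
LTV = 34,500/38,500 = 89.6%.
Reserves = 3,510/560 = 6.3 months.
Option A: score 778 ≥ 600; DTI 34.6% ≤ 36%; employment 68 ≥ 6 mo; reserves 6.3 < 9 mo → does not qualify.
Option B: score 778 ≥ 720; DTI 34.6% ≤ 36%; LTV 89.6% ≤ 95%; reserves 6.3 ≥ 3 mo → qualifies.
Option C: score 778 ≥ 580; DTI 34.6% ≤ 40%; LTV 89.6% ≤ 110%; employment 68 ≥ 12 mo; reserves 6.3 ≥ 4 mo → qualifies.
Qualifying: Option B, Option C. Lowest rate is 4.00% → Option C.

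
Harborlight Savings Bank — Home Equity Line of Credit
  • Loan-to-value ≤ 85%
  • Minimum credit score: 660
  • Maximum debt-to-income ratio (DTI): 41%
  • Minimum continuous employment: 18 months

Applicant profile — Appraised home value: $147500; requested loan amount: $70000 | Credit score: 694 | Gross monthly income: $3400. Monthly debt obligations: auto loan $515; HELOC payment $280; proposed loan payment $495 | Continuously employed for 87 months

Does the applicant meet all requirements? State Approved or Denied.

Approved

LTV: 70,000 ÷ 147,500 = 47.5%, within 85% cap
Credit score 694 ≥ 660 (meets)
Total monthly debts = (515 + 280 + 495) = 1,290. Debt-to-income = 1,290/3,400 = 37.9% — meets 41% limit
Employment 87 ≥ 18 months
All criteria satisfied.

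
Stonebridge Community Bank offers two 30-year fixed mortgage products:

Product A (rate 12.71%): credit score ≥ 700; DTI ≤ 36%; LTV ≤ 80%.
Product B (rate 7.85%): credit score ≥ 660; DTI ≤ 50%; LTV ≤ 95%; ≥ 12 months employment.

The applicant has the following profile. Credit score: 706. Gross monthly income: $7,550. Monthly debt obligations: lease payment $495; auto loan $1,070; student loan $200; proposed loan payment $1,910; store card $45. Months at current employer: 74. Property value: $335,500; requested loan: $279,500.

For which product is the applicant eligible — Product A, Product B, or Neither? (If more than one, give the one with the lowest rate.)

Product B

Total debts = (495 + 1,070 + 200 + 1,910 + 45) = 3,720; DTI = 3,720/7,550 = 49.3%.
LTV = 279,500/335,500 = 83.3%.
Product A: score 706 ≥ 700; DTI 49.3% > 36%; LTV 83.3% > 80% → does not qualify.
Product B: score 706 ≥ 660; DTI 49.3% ≤ 50%; LTV 83.3% ≤ 95%; employment 74 ≥ 12 mo → qualifies.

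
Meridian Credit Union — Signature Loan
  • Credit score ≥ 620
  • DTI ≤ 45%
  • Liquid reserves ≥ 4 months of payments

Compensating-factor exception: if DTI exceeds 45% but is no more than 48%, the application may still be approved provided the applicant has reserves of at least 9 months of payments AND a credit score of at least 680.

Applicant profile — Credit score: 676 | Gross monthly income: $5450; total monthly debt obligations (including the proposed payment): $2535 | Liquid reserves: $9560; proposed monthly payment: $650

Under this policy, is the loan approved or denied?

Credit score 676 ≥ 620 (meets base)
DTI = 2,535/5,450 = 46.5% > 45% — standard DTI limit exceeded.
Reserves: 9,560 ÷ 650 = 14.7 months (meets 4-month minimum)
46.5% falls in the override range (45%–48%), so the compensating-factor test applies.
Reserves 14.7 ≥ 9 months; credit score 676 < 680.
Override conditions not both satisfied; exception does not apply.

Denied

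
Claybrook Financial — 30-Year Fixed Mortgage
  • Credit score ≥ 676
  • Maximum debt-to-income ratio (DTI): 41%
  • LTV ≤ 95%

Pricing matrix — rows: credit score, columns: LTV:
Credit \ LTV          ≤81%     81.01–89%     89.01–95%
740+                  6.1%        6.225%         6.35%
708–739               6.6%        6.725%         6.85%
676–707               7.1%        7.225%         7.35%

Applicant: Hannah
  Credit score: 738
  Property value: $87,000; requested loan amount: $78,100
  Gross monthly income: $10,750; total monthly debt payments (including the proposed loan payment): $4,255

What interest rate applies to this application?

6.85%

Credit score 738 ≥ 676; DTI: 4,255 ÷ 10,750 = 39.6%, within the 41% cap
Loan-to-value = 78,100/87,000 = 89.8% — pass (95% max)
Row: 738 falls in 708–739. Column: 89.8% falls in 89.01–95%. Rate = 6.85%.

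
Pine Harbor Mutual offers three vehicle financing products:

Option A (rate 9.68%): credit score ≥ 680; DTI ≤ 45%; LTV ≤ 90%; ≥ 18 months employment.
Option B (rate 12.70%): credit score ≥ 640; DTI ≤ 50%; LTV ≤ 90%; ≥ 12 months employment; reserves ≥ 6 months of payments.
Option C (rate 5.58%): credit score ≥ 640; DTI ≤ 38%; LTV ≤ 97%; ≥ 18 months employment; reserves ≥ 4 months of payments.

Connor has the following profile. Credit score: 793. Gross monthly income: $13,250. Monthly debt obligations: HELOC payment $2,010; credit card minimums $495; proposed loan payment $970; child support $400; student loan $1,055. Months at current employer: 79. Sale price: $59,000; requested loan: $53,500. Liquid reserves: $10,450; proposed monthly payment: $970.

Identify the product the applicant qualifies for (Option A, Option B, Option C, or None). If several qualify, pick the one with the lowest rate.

Option C

Total debts = (2,010 + 495 + 970 + 400 + 1,055) = 4,930; DTI = 4,930/13,250 = 37.2%.
LTV = 53,500/59,000 = 90.7%.
Reserves = 10,450/970 = 10.8 months.
Option A: score 793 ≥ 680; DTI 37.2% ≤ 45%; LTV 90.7% > 90%; employment 79 ≥ 18 mo → does not qualify.
Option B: score 793 ≥ 640; DTI 37.2% ≤ 50%; LTV 90.7% > 90%; employment 79 ≥ 12 mo; reserves 10.8 ≥ 6 mo → does not qualify.
Option C: score 793 ≥ 640; DTI 37.2% ≤ 38%; LTV 90.7% ≤ 97%; employment 79 ≥ 18 mo; reserves 10.8 ≥ 4 mo → qualifies.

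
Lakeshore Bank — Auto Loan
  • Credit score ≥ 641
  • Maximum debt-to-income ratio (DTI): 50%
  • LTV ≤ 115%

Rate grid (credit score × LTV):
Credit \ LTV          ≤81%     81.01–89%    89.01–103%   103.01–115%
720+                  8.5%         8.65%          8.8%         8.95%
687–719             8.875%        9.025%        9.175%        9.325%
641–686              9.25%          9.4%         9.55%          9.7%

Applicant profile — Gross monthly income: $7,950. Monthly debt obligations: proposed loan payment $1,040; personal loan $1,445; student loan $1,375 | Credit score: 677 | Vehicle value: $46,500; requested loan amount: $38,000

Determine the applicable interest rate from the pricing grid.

9.4%

Credit score 677 ≥ 641; Total monthly debts = (1,040 + 1,445 + 1,375) = 3,860. DTI = 3,860/7,950 = 48.6% ≤ 50%
Loan-to-value = 38,000/46,500 = 81.7% — pass (115% max)
Row: 677 falls in 641–686. Column: 81.7% falls in 81.01–89%. Rate = 9.4%.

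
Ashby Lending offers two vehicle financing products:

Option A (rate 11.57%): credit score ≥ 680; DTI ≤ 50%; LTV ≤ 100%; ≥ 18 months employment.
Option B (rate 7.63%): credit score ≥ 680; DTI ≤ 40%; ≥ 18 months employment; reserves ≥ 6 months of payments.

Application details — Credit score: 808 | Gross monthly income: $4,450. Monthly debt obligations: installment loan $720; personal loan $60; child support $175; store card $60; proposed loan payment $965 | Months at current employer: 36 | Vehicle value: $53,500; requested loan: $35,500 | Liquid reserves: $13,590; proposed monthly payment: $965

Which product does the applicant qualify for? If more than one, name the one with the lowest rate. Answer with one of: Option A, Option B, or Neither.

Option A

Total debts = (720 + 60 + 175 + 60 + 965) = 1,980; DTI = 1,980/4,450 = 44.5%.
LTV = 35,500/53,500 = 66.4%.
Reserves = 13,590/965 = 14.1 months.
Option A: score 808 ≥ 680; DTI 44.5% ≤ 50%; LTV 66.4% ≤ 100%; employment 36 ≥ 18 mo → qualifies.
Option B: score 808 ≥ 680; DTI 44.5% > 40%; employment 36 ≥ 18 mo; reserves 14.1 ≥ 6 mo → does not qualify.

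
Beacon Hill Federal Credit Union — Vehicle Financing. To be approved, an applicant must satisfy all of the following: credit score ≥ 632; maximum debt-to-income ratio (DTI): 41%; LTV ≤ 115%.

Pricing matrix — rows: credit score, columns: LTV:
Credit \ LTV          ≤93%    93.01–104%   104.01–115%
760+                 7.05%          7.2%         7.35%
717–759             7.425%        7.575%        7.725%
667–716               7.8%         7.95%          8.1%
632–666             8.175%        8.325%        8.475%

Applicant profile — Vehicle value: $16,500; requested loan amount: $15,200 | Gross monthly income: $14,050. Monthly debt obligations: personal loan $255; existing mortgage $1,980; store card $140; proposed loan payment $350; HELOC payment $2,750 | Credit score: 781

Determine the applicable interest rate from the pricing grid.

7.05%

Credit score 781 ≥ 632; Total monthly debts = (255 + 1,980 + 140 + 350 + 2,750) = 5,475. Debt-to-income = 5,475/14,050 = 39% — meets 41% limit
Loan-to-value = 15,200/16,500 = 92.1% — pass (115% max)
Row: 781 falls in 760+. Column: 92.1% falls in ≤93%. Rate = 7.05%.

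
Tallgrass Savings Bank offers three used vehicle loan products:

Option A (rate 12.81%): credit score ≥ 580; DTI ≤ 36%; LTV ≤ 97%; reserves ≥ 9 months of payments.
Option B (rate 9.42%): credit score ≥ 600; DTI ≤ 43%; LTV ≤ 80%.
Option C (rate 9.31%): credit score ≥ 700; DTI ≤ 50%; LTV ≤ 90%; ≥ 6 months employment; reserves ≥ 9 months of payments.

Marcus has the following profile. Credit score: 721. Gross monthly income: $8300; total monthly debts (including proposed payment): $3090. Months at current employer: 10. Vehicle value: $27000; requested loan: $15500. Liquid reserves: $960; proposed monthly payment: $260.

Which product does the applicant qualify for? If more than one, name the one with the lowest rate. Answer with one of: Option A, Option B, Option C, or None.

DTI = 3,090/8,300 = 37.2%.
LTV = 15,500/27,000 = 57.4%.
Reserves = 960/260 = 3.7 months.
Option A: score 721 ≥ 580; DTI 37.2% > 36%; LTV 57.4% ≤ 97%; reserves 3.7 < 9 mo → does not qualify.
Option B: score 721 ≥ 600; DTI 37.2% ≤ 43%; LTV 57.4% ≤ 80% → qualifies.
Option C: score 721 ≥ 700; DTI 37.2% ≤ 50%; LTV 57.4% ≤ 90%; employment 10 ≥ 6 mo; reserves 3.7 < 9 mo → does not qualify.

Option B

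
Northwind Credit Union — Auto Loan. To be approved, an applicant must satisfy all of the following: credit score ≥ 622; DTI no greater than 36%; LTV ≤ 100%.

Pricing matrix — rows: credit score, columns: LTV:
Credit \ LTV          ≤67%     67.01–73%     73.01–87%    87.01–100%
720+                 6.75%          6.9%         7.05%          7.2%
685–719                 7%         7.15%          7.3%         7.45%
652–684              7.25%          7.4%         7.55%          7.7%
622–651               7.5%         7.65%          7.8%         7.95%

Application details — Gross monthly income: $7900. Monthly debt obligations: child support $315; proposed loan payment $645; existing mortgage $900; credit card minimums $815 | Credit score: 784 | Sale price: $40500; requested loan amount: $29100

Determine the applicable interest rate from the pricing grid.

Credit score 784 ≥ 622; Total monthly debts = (315 + 645 + 900 + 815) = 2,675. DTI = 2,675/7,900 = 33.9% ≤ 36%
LTV = 29,100/40,500 = 71.9% ≤ 100%
Credit 784 → row 720+; LTV 71.9% → column 67.01–73%. Grid cell → 6.9%.

6.9%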